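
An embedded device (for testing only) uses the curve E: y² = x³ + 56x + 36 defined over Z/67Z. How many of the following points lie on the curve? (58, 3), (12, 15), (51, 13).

(58, 3): 3² ≡ 9, rhs ≡ 9 → on.
(12, 15): 15² ≡ 24, rhs ≡ 24 → on.
(51, 13): 13² ≡ 35, rhs ≡ 2 → off.

2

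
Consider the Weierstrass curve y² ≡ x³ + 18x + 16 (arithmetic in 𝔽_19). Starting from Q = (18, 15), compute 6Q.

Repeated addition: build up to 6Q.
2Q: tangent at (18, 15): λ = (3·18² + 18)/(2·15) ≡ 2/11. 11⁻¹ ≡ 7 (mod 19), so λ ≡ 2·7 ≡ 14.
  x = λ² - 18 - 18 = 196 - 36 ≡ 8; y = λ·(18 - 8) - 15 ≡ 11. → (8, 11)
3Q: (8, 11) + (18, 15). λ = (15 - 11)/(18 - 8) ≡ 4/10 mod 19. 10⁻¹ ≡ 2 (mod 19), so λ ≡ 8.
  x = λ² - 8 - 18 = 64 - 26 ≡ 0; y = λ·(8 - 0) - 11 ≡ 15. → (0, 15)
4Q: (0, 15) + (18, 15). λ = (15 - 15)/(18 - 0) ≡ 0/18 mod 19. 18⁻¹ ≡ 18 (mod 19) since 18·18 = 324 ≡ 1, so λ ≡ 0.
  x = λ² - 0 - 18 = 0 - 18 ≡ 1; y = λ·(0 - 1) - 15 ≡ 4. → (1, 4)
5Q: (1, 4) + (18, 15). λ = (15 - 4)/(18 - 1) ≡ 11/17 mod 19. 17⁻¹ ≡ 9 (mod 19), so λ ≡ 4.
  x = λ² - 1 - 18 = 16 - 19 ≡ 16; y = λ·(1 - 16) - 4 ≡ 12. → (16, 12)
6Q: (16, 12) + (18, 15). λ = (15 - 12)/(18 - 16) ≡ 3/2 mod 19. 2⁻¹ ≡ 10 (mod 19) since 2·10 = 20 ≡ 1, so λ ≡ 11.
  x = λ² - 16 - 18 = 121 - 34 ≡ 11; y = λ·(16 - 11) - 12 ≡ 5. → (11, 5)

(11, 5)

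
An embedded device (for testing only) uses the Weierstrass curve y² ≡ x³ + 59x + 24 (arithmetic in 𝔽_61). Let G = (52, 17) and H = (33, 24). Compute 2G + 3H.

First 2G:
Repeated addition: build up to 2G.
2G: tangent at (52, 17): λ = (3·52² + 59)/(2·17) ≡ 58/34. 34⁻¹ ≡ 9 (mod 61) since 34·9 = 306 ≡ 1, so λ ≡ 58·9 ≡ 34.
  x = λ² - 52 - 52 = 1156 - 104 ≡ 15; y = λ·(52 - 15) - 17 ≡ 21. → (15, 21)
2G = (15, 21).
Next 3H:
Repeated addition: build up to 3H.
2H: tangent at (33, 24): λ = (3·33² + 59)/(2·24) ≡ 32/48. 48⁻¹ ≡ 14 (mod 61), so λ ≡ 32·14 ≡ 21.
  x = λ² - 33 - 33 = 441 - 66 ≡ 9; y = λ·(33 - 9) - 24 ≡ 53. → (9, 53)
3H: (9, 53) + (33, 24). λ = (24 - 53)/(33 - 9) ≡ 32/24 mod 61. 24⁻¹ ≡ 28 (mod 61), so λ ≡ 42.
  x = λ² - 9 - 33 = 1764 - 42 ≡ 14; y = λ·(9 - 14) - 53 ≡ 42. → (14, 42)
3H = (14, 42).
Finally 2G + 3H:
(15, 21) + (14, 42). λ = (42 - 21)/(14 - 15) ≡ 21/60 mod 61. 60⁻¹ ≡ 60 (mod 61) since 60·60 = 3600 ≡ 1, so λ ≡ 40.
  x = λ² - 15 - 14 = 1600 - 29 ≡ 46; y = λ·(15 - 46) - 21 ≡ 20. → (46, 20)

(46, 20)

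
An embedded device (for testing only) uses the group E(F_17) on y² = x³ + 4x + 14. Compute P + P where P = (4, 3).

tangent at (4, 3): λ = (3·4² + 4)/(2·3) ≡ 1/6. 6⁻¹ ≡ 3 (mod 17) since 6·3 = 18 ≡ 1, so λ ≡ 1·3 ≡ 3.
  x = λ² - 4 - 4 = 9 - 8 ≡ 1; y = λ·(4 - 1) - 3 ≡ 6. → (1, 6)

(1, 6)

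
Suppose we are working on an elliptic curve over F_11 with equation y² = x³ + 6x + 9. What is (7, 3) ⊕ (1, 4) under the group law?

(7, 8)

(7, 3) + (1, 4). λ = (4 - 3)/(1 - 7) ≡ 1/5 mod 11. 5⁻¹ ≡ 9 (mod 11) since 5·9 = 45 ≡ 1, so λ ≡ 9.
  x = λ² - 7 - 1 = 81 - 8 ≡ 7; y = λ·(7 - 7) - 3 ≡ 8. → (7, 8)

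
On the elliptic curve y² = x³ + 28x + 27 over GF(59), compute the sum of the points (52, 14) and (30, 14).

(36, 45)

(52, 14) + (30, 14). λ = (14 - 14)/(30 - 52) ≡ 0/37 mod 59. 37⁻¹ ≡ 8 (mod 59) since 37·8 = 296 ≡ 1, so λ ≡ 0.
  x = λ² - 52 - 30 = 0 - 82 ≡ 36; y = λ·(52 - 36) - 14 ≡ 45. → (36, 45)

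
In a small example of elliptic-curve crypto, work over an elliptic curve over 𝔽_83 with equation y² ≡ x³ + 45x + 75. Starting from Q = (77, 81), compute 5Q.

(76, 74)

Double-and-add on 5 = (101)₂. Start with Q = (77, 81) for the leading 1-bit.
double: tangent at (77, 81): λ = (3·77² + 45)/(2·81) ≡ 70/79. 79⁻¹ ≡ 62 (mod 83) since 79·62 = 4898 ≡ 1, so λ ≡ 70·62 ≡ 24.
  x = λ² - 77 - 77 = 576 - 154 ≡ 7; y = λ·(77 - 7) - 81 ≡ 22. → (7, 22)
double: tangent at (7, 22): λ = (3·7² + 45)/(2·22) ≡ 26/44. 44⁻¹ ≡ 17 (mod 83) since 44·17 = 748 ≡ 1, so λ ≡ 26·17 ≡ 27.
  x = λ² - 7 - 7 = 729 - 14 ≡ 51; y = λ·(7 - 51) - 22 ≡ 35. → (51, 35)
add Q: (51, 35) + (77, 81). λ = (81 - 35)/(77 - 51) ≡ 46/26 mod 83. 26⁻¹ ≡ 16 (mod 83) since 26·16 = 416 ≡ 1, so λ ≡ 72.
  x = λ² - 51 - 77 = 5184 - 128 ≡ 76; y = λ·(51 - 76) - 35 ≡ 74. → (76, 74)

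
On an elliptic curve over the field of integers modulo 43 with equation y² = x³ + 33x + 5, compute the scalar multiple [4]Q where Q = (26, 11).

(38, 39)

Double-and-add on 4 = (100)₂. Start with Q = (26, 11) for the leading 1-bit.
double: tangent at (26, 11): λ = (3·26² + 33)/(2·11) ≡ 40/22. 22⁻¹ ≡ 2 (mod 43), so λ ≡ 40·2 ≡ 37.
  x = λ² - 26 - 26 = 1369 - 52 ≡ 27; y = λ·(26 - 27) - 11 ≡ 38. → (27, 38)
double: tangent at (27, 38): λ = (3·27² + 33)/(2·38) ≡ 27/33. 33⁻¹ ≡ 30 (mod 43), so λ ≡ 27·30 ≡ 36.
  x = λ² - 27 - 27 = 1296 - 54 ≡ 38; y = λ·(27 - 38) - 38 ≡ 39. → (38, 39)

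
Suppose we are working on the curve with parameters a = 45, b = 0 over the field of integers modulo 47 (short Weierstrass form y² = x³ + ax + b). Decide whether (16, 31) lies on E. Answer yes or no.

y² = 31² ≡ 21; x³ + 45x + 0 = 4816 ≡ 22 (mod 47). 21 ≠ 22.

no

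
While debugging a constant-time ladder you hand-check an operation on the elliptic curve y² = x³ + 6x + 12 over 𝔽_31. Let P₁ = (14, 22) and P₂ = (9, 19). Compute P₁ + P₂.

(14, 22) + (9, 19). λ = (19 - 22)/(9 - 14) ≡ 28/26 mod 31. 26⁻¹ ≡ 6 (mod 31) since 26·6 = 156 ≡ 1, so λ ≡ 13.
  x = λ² - 14 - 9 = 169 - 23 ≡ 22; y = λ·(14 - 22) - 22 ≡ 29. → (22, 29)

(22, 29)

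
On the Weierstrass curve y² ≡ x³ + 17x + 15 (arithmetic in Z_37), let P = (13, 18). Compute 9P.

Double-and-add on 9 = (1001)₂. Start with P = (13, 18) for the leading 1-bit.
double: tangent at (13, 18): λ = (3·13² + 17)/(2·18) ≡ 6/36. 36⁻¹ ≡ 36 (mod 37) since 36·36 = 1296 ≡ 1, so λ ≡ 6·36 ≡ 31.
  x = λ² - 13 - 13 = 961 - 26 ≡ 10; y = λ·(13 - 10) - 18 ≡ 1. → (10, 1)
double: tangent at (10, 1): λ = (3·10² + 17)/(2·1) ≡ 21/2. 2⁻¹ ≡ 19 (mod 37) since 2·19 = 38 ≡ 1, so λ ≡ 21·19 ≡ 29.
  x = λ² - 10 - 10 = 841 - 20 ≡ 7; y = λ·(10 - 7) - 1 ≡ 12. → (7, 12)
double: tangent at (7, 12): λ = (3·7² + 17)/(2·12) ≡ 16/24. 24⁻¹ ≡ 17 (mod 37), so λ ≡ 16·17 ≡ 13.
  x = λ² - 7 - 7 = 169 - 14 ≡ 7; y = λ·(7 - 7) - 12 ≡ 25. → (7, 25)
add P: (7, 25) + (13, 18). λ = (18 - 25)/(13 - 7) ≡ 30/6 mod 37. 6⁻¹ ≡ 31 (mod 37) since 6·31 = 186 ≡ 1, so λ ≡ 5.
  x = λ² - 7 - 13 = 25 - 20 ≡ 5; y = λ·(7 - 5) - 25 ≡ 22. → (5, 22)

(5, 22)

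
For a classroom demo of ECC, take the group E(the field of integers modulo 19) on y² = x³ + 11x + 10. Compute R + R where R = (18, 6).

(6, 8)

tangent at (18, 6): λ = (3·18² + 11)/(2·6) ≡ 14/12. 12⁻¹ ≡ 8 (mod 19), so λ ≡ 14·8 ≡ 17.
  x = λ² - 18 - 18 = 289 - 36 ≡ 6; y = λ·(18 - 6) - 6 ≡ 8. → (6, 8)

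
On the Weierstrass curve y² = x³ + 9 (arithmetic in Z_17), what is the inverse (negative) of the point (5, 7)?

-(5, 7) = (5, -7 mod 17) = (5, 10).

(5, 10)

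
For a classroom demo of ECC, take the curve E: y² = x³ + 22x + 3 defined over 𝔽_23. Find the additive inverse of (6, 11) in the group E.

-(6, 11) = (6, -11 mod 23) = (6, 12).

(6, 12)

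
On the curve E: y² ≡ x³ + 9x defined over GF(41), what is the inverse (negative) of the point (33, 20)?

-(33, 20) = (33, -20 mod 41) = (33, 21).

(33, 21)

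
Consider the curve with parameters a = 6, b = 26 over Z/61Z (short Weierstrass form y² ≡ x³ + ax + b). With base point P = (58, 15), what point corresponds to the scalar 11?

Double-and-add on 11 = (1011)₂. Start with P = (58, 15) for the leading 1-bit.
double: tangent at (58, 15): λ = (3·58² + 6)/(2·15) ≡ 33/30. 30⁻¹ ≡ 59 (mod 61), so λ ≡ 33·59 ≡ 56.
  x = λ² - 58 - 58 = 3136 - 116 ≡ 31; y = λ·(58 - 31) - 15 ≡ 33. → (31, 33)
double: tangent at (31, 33): λ = (3·31² + 6)/(2·33) ≡ 22/5. 5⁻¹ ≡ 49 (mod 61), so λ ≡ 22·49 ≡ 41.
  x = λ² - 31 - 31 = 1681 - 62 ≡ 33; y = λ·(31 - 33) - 33 ≡ 7. → (33, 7)
add P: (33, 7) + (58, 15). λ = (15 - 7)/(58 - 33) ≡ 8/25 mod 61. 25⁻¹ ≡ 22 (mod 61), so λ ≡ 54.
  x = λ² - 33 - 58 = 2916 - 91 ≡ 19; y = λ·(33 - 19) - 7 ≡ 17. → (19, 17)
double: tangent at (19, 17): λ = (3·19² + 6)/(2·17) ≡ 52/34. 34⁻¹ ≡ 9 (mod 61), so λ ≡ 52·9 ≡ 41.
  x = λ² - 19 - 19 = 1681 - 38 ≡ 57; y = λ·(19 - 57) - 17 ≡ 11. → (57, 11)
add P: (57, 11) + (58, 15). λ = (15 - 11)/(58 - 57) ≡ 4/1 mod 61. 1⁻¹ ≡ 1 (mod 61), so λ ≡ 4.
  x = λ² - 57 - 58 = 16 - 115 ≡ 23; y = λ·(57 - 23) - 11 ≡ 3. → (23, 3)

(23, 3)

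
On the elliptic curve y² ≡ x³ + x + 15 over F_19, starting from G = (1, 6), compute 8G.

Repeated addition: build up to 8G.
2G: tangent at (1, 6): λ = (3·1² + 1)/(2·6) ≡ 4/12. 12⁻¹ ≡ 8 (mod 19), so λ ≡ 4·8 ≡ 13.
  x = λ² - 1 - 1 = 169 - 2 ≡ 15; y = λ·(1 - 15) - 6 ≡ 2. → (15, 2)
3G: (15, 2) + (1, 6). λ = (6 - 2)/(1 - 15) ≡ 4/5 mod 19. 5⁻¹ ≡ 4 (mod 19) since 5·4 = 20 ≡ 1, so λ ≡ 16.
  x = λ² - 15 - 1 = 256 - 16 ≡ 12; y = λ·(15 - 12) - 2 ≡ 8. → (12, 8)
4G: (12, 8) + (1, 6). λ = (6 - 8)/(1 - 12) ≡ 17/8 mod 19. 8⁻¹ ≡ 12 (mod 19), so λ ≡ 14.
  x = λ² - 12 - 1 = 196 - 13 ≡ 12; y = λ·(12 - 12) - 8 ≡ 11. → (12, 11)
5G: (12, 11) + (1, 6). λ = (6 - 11)/(1 - 12) ≡ 14/8 mod 19. 8⁻¹ ≡ 12 (mod 19), so λ ≡ 16.
  x = λ² - 12 - 1 = 256 - 13 ≡ 15; y = λ·(12 - 15) - 11 ≡ 17. → (15, 17)
6G: (15, 17) + (1, 6). λ = (6 - 17)/(1 - 15) ≡ 8/5 mod 19. 5⁻¹ ≡ 4 (mod 19), so λ ≡ 13.
  x = λ² - 15 - 1 = 169 - 16 ≡ 1; y = λ·(15 - 1) - 17 ≡ 13. → (1, 13)
7G: (1, 13) + (1, 6): same x and y₁ ≡ -y₂, so the sum is 𝒪.
8G: 𝒪 + (1, 6) = (1, 6) (identity).

(1, 6)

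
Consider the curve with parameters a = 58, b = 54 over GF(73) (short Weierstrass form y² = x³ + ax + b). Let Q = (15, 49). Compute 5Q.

Repeated addition: build up to 5Q.
2Q: tangent at (15, 49): λ = (3·15² + 58)/(2·49) ≡ 3/25. 25⁻¹ ≡ 38 (mod 73), so λ ≡ 3·38 ≡ 41.
  x = λ² - 15 - 15 = 1681 - 30 ≡ 45; y = λ·(15 - 45) - 49 ≡ 35. → (45, 35)
3Q: (45, 35) + (15, 49). λ = (49 - 35)/(15 - 45) ≡ 14/43 mod 73. 43⁻¹ ≡ 17 (mod 73), so λ ≡ 19.
  x = λ² - 45 - 15 = 361 - 60 ≡ 9; y = λ·(45 - 9) - 35 ≡ 65. → (9, 65)
4Q: (9, 65) + (15, 49). λ = (49 - 65)/(15 - 9) ≡ 57/6 mod 73. 6⁻¹ ≡ 61 (mod 73), so λ ≡ 46.
  x = λ² - 9 - 15 = 2116 - 24 ≡ 48; y = λ·(9 - 48) - 65 ≡ 39. → (48, 39)
5Q: (48, 39) + (15, 49). λ = (49 - 39)/(15 - 48) ≡ 10/40 mod 73. 40⁻¹ ≡ 42 (mod 73), so λ ≡ 55.
  x = λ² - 48 - 15 = 3025 - 63 ≡ 42; y = λ·(48 - 42) - 39 ≡ 72. → (42, 72)

(42, 72)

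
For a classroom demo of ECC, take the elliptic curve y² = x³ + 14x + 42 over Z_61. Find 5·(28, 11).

(21, 52)

Write G = (28, 11).
Repeated addition: build up to 5G.
2G: tangent at (28, 11): λ = (3·28² + 14)/(2·11) ≡ 48/22. 22⁻¹ ≡ 25 (mod 61), so λ ≡ 48·25 ≡ 41.
  x = λ² - 28 - 28 = 1681 - 56 ≡ 39; y = λ·(28 - 39) - 11 ≡ 26. → (39, 26)
3G: (39, 26) + (28, 11). λ = (11 - 26)/(28 - 39) ≡ 46/50 mod 61. 50⁻¹ ≡ 11 (mod 61) since 50·11 = 550 ≡ 1, so λ ≡ 18.
  x = λ² - 39 - 28 = 324 - 67 ≡ 13; y = λ·(39 - 13) - 26 ≡ 15. → (13, 15)
4G: (13, 15) + (28, 11). λ = (11 - 15)/(28 - 13) ≡ 57/15 mod 61. 15⁻¹ ≡ 57 (mod 61), so λ ≡ 16.
  x = λ² - 13 - 28 = 256 - 41 ≡ 32; y = λ·(13 - 32) - 15 ≡ 47. → (32, 47)
5G: (32, 47) + (28, 11). λ = (11 - 47)/(28 - 32) ≡ 25/57 mod 61. 57⁻¹ ≡ 15 (mod 61), so λ ≡ 9.
  x = λ² - 32 - 28 = 81 - 60 ≡ 21; y = λ·(32 - 21) - 47 ≡ 52. → (21, 52)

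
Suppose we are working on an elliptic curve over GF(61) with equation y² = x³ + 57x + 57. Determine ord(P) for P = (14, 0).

2

2P: (14, 0) + (14, 0): same x and y₁ ≡ -y₂, so the sum is O.
2P = O, so the order is 2.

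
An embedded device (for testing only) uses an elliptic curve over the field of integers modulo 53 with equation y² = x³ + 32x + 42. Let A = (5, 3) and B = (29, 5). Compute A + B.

(26, 35)

(5, 3) + (29, 5). λ = (5 - 3)/(29 - 5) ≡ 2/24 mod 53. 24⁻¹ ≡ 42 (mod 53) since 24·42 = 1008 ≡ 1, so λ ≡ 31.
  x = λ² - 5 - 29 = 961 - 34 ≡ 26; y = λ·(5 - 26) - 3 ≡ 35. → (26, 35)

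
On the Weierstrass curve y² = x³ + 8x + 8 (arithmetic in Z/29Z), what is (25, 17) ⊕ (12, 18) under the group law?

(15, 9)

(25, 17) + (12, 18). λ = (18 - 17)/(12 - 25) ≡ 1/16 mod 29. 16⁻¹ ≡ 20 (mod 29), so λ ≡ 20.
  x = λ² - 25 - 12 = 400 - 37 ≡ 15; y = λ·(25 - 15) - 17 ≡ 9. → (15, 9)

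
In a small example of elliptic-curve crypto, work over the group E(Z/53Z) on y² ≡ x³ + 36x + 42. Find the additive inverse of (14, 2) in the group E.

(14, 51)

-(14, 2) = (14, -2 mod 53) = (14, 51).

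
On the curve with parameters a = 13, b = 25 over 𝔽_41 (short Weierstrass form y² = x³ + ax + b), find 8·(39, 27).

O

Write Q = (39, 27).
Double-and-add on 8 = (1000)₂. Start with Q = (39, 27) for the leading 1-bit.
double: tangent at (39, 27): λ = (3·39² + 13)/(2·27) ≡ 25/13. 13⁻¹ ≡ 19 (mod 41), so λ ≡ 25·19 ≡ 24.
  x = λ² - 39 - 39 = 576 - 78 ≡ 6; y = λ·(39 - 6) - 27 ≡ 27. → (6, 27)
double: tangent at (6, 27): λ = (3·6² + 13)/(2·27) ≡ 39/13. 13⁻¹ ≡ 19 (mod 41) since 13·19 = 247 ≡ 1, so λ ≡ 39·19 ≡ 3.
  x = λ² - 6 - 6 = 9 - 12 ≡ 38; y = λ·(6 - 38) - 27 ≡ 0. → (38, 0)
double: (38, 0) + (38, 0): same x and y₁ ≡ -y₂, so the sum is ∞.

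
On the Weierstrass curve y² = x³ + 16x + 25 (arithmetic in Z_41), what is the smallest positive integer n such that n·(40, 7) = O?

6

2P: tangent at (40, 7): λ = (3·40² + 16)/(2·7) ≡ 19/14. 14⁻¹ ≡ 3 (mod 41), so λ ≡ 19·3 ≡ 16.
  x = λ² - 40 - 40 = 256 - 80 ≡ 12; y = λ·(40 - 12) - 7 ≡ 31. → (12, 31)
3P: (12, 31) + (40, 7). λ = (7 - 31)/(40 - 12) ≡ 17/28 mod 41. 28⁻¹ ≡ 22 (mod 41) since 28·22 = 616 ≡ 1, so λ ≡ 5.
  x = λ² - 12 - 40 = 25 - 52 ≡ 14; y = λ·(12 - 14) - 31 ≡ 0. → (14, 0)
4P: (14, 0) + (40, 7). λ = (7 - 0)/(40 - 14) ≡ 7/26 mod 41. 26⁻¹ ≡ 30 (mod 41) since 26·30 = 780 ≡ 1, so λ ≡ 5.
  x = λ² - 14 - 40 = 25 - 54 ≡ 12; y = λ·(14 - 12) - 0 ≡ 10. → (12, 10)
5P: (12, 10) + (40, 7). λ = (7 - 10)/(40 - 12) ≡ 38/28 mod 41. 28⁻¹ ≡ 22 (mod 41) since 28·22 = 616 ≡ 1, so λ ≡ 16.
  x = λ² - 12 - 40 = 256 - 52 ≡ 40; y = λ·(12 - 40) - 10 ≡ 34. → (40, 34)
6P: (40, 34) + (40, 7): same x and y₁ ≡ -y₂, so the sum is O.
6P = O, so the order is 6.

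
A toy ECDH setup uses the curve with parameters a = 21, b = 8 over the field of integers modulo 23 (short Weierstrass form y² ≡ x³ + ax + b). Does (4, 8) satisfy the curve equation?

y² = 8² ≡ 18; x³ + 21x + 8 = 156 ≡ 18 (mod 23). 18 = 18.

yes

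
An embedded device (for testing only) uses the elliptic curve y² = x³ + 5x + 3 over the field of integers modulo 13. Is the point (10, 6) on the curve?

y² = 6² ≡ 10; x³ + 5x + 3 = 1053 ≡ 0 (mod 13). 10 ≠ 0.

no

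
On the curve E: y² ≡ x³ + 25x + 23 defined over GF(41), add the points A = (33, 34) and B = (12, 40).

(33, 34) + (12, 40). λ = (40 - 34)/(12 - 33) ≡ 6/20 mod 41. 20⁻¹ ≡ 39 (mod 41), so λ ≡ 29.
  x = λ² - 33 - 12 = 841 - 45 ≡ 17; y = λ·(33 - 17) - 34 ≡ 20. → (17, 20)

(17, 20)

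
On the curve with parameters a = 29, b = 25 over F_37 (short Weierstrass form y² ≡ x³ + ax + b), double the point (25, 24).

(27, 20)

tangent at (25, 24): λ = (3·25² + 29)/(2·24) ≡ 17/11. 11⁻¹ ≡ 27 (mod 37), so λ ≡ 17·27 ≡ 15.
  x = λ² - 25 - 25 = 225 - 50 ≡ 27; y = λ·(25 - 27) - 24 ≡ 20. → (27, 20)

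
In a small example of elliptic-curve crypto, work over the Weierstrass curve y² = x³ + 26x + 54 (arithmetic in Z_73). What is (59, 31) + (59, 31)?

(65, 65)

tangent at (59, 31): λ = (3·59² + 26)/(2·31) ≡ 30/62. 62⁻¹ ≡ 53 (mod 73), so λ ≡ 30·53 ≡ 57.
  x = λ² - 59 - 59 = 3249 - 118 ≡ 65; y = λ·(59 - 65) - 31 ≡ 65. → (65, 65)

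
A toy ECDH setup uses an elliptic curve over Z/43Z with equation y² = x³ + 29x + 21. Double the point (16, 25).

(6, 14)

tangent at (16, 25): λ = (3·16² + 29)/(2·25) ≡ 23/7. 7⁻¹ ≡ 37 (mod 43), so λ ≡ 23·37 ≡ 34.
  x = λ² - 16 - 16 = 1156 - 32 ≡ 6; y = λ·(16 - 6) - 25 ≡ 14. → (6, 14)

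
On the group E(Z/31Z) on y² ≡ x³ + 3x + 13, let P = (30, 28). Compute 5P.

Double-and-add on 5 = (101)₂. Start with P = (30, 28) for the leading 1-bit.
double: tangent at (30, 28): λ = (3·30² + 3)/(2·28) ≡ 6/25. 25⁻¹ ≡ 5 (mod 31), so λ ≡ 6·5 ≡ 30.
  x = λ² - 30 - 30 = 900 - 60 ≡ 3; y = λ·(30 - 3) - 28 ≡ 7. → (3, 7)
double: tangent at (3, 7): λ = (3·3² + 3)/(2·7) ≡ 30/14. 14⁻¹ ≡ 20 (mod 31) since 14·20 = 280 ≡ 1, so λ ≡ 30·20 ≡ 11.
  x = λ² - 3 - 3 = 121 - 6 ≡ 22; y = λ·(3 - 22) - 7 ≡ 1. → (22, 1)
add P: (22, 1) + (30, 28). λ = (28 - 1)/(30 - 22) ≡ 27/8 mod 31. 8⁻¹ ≡ 4 (mod 31) since 8·4 = 32 ≡ 1, so λ ≡ 15.
  x = λ² - 22 - 30 = 225 - 52 ≡ 18; y = λ·(22 - 18) - 1 ≡ 28. → (18, 28)

(18, 28)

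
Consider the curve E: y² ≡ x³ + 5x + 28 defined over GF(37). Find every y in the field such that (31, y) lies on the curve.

2, 35

x³ + 5x + 28 = 29974 ≡ 4 (mod 37).
Square roots of 4 mod 37: 2 and 35 (since 2² = 4 ≡ 4).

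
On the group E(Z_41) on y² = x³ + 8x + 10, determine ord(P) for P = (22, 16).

2P: tangent at (22, 16): λ = (3·22² + 8)/(2·16) ≡ 25/32. 32⁻¹ ≡ 9 (mod 41) since 32·9 = 288 ≡ 1, so λ ≡ 25·9 ≡ 20.
  x = λ² - 22 - 22 = 400 - 44 ≡ 28; y = λ·(22 - 28) - 16 ≡ 28. → (28, 28)
3P: (28, 28) + (22, 16). λ = (16 - 28)/(22 - 28) ≡ 29/35 mod 41. 35⁻¹ ≡ 34 (mod 41) since 35·34 = 1190 ≡ 1, so λ ≡ 2.
  x = λ² - 28 - 22 = 4 - 50 ≡ 36; y = λ·(28 - 36) - 28 ≡ 38. → (36, 38)
4P: (36, 38) + (22, 16). λ = (16 - 38)/(22 - 36) ≡ 19/27 mod 41. 27⁻¹ ≡ 38 (mod 41) since 27·38 = 1026 ≡ 1, so λ ≡ 25.
  x = λ² - 36 - 22 = 625 - 58 ≡ 34; y = λ·(36 - 34) - 38 ≡ 12. → (34, 12)
5P: (34, 12) + (22, 16). λ = (16 - 12)/(22 - 34) ≡ 4/29 mod 41. 29⁻¹ ≡ 17 (mod 41) since 29·17 = 493 ≡ 1, so λ ≡ 27.
  x = λ² - 34 - 22 = 729 - 56 ≡ 17; y = λ·(34 - 17) - 12 ≡ 37. → (17, 37)
6P: (17, 37) + (22, 16). λ = (16 - 37)/(22 - 17) ≡ 20/5 mod 41. 5⁻¹ ≡ 33 (mod 41) since 5·33 = 165 ≡ 1, so λ ≡ 4.
  x = λ² - 17 - 22 = 16 - 39 ≡ 18; y = λ·(17 - 18) - 37 ≡ 0. → (18, 0)
7P: (18, 0) + (22, 16). λ = (16 - 0)/(22 - 18) ≡ 16/4 mod 41. 4⁻¹ ≡ 31 (mod 41), so λ ≡ 4.
  x = λ² - 18 - 22 = 16 - 40 ≡ 17; y = λ·(18 - 17) - 0 ≡ 4. → (17, 4)
8P: (17, 4) + (22, 16). λ = (16 - 4)/(22 - 17) ≡ 12/5 mod 41. 5⁻¹ ≡ 33 (mod 41), so λ ≡ 27.
  x = λ² - 17 - 22 = 729 - 39 ≡ 34; y = λ·(17 - 34) - 4 ≡ 29. → (34, 29)
9P: (34, 29) + (22, 16). λ = (16 - 29)/(22 - 34) ≡ 28/29 mod 41. 29⁻¹ ≡ 17 (mod 41), so λ ≡ 25.
  x = λ² - 34 - 22 = 625 - 56 ≡ 36; y = λ·(34 - 36) - 29 ≡ 3. → (36, 3)
10P: (36, 3) + (22, 16). λ = (16 - 3)/(22 - 36) ≡ 13/27 mod 41. 27⁻¹ ≡ 38 (mod 41) since 27·38 = 1026 ≡ 1, so λ ≡ 2.
  x = λ² - 36 - 22 = 4 - 58 ≡ 28; y = λ·(36 - 28) - 3 ≡ 13. → (28, 13)
11P: (28, 13) + (22, 16). λ = (16 - 13)/(22 - 28) ≡ 3/35 mod 41. 35⁻¹ ≡ 34 (mod 41) since 35·34 = 1190 ≡ 1, so λ ≡ 20.
  x = λ² - 28 - 22 = 400 - 50 ≡ 22; y = λ·(28 - 22) - 13 ≡ 25. → (22, 25)
12P: (22, 25) + (22, 16): same x and y₁ ≡ -y₂, so the sum is O.
12P = O, so the order is 12.

12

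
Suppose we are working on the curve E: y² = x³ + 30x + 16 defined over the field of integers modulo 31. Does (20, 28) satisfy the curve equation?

y² = 28² ≡ 9; x³ + 30x + 16 = 8616 ≡ 29 (mod 31). 9 ≠ 29.

no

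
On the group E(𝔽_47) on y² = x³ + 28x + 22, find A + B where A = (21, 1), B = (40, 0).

(21, 1) + (40, 0). λ = (0 - 1)/(40 - 21) ≡ 46/19 mod 47. 19⁻¹ ≡ 5 (mod 47), so λ ≡ 42.
  x = λ² - 21 - 40 = 1764 - 61 ≡ 11; y = λ·(21 - 11) - 1 ≡ 43. → (11, 43)

(11, 43)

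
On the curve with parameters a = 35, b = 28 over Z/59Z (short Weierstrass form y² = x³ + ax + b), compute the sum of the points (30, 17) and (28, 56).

(30, 17) + (28, 56). λ = (56 - 17)/(28 - 30) ≡ 39/57 mod 59. 57⁻¹ ≡ 29 (mod 59), so λ ≡ 10.
  x = λ² - 30 - 28 = 100 - 58 ≡ 42; y = λ·(30 - 42) - 17 ≡ 40. → (42, 40)

(42, 40)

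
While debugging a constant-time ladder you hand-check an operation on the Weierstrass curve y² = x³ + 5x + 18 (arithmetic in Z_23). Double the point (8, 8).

tangent at (8, 8): λ = (3·8² + 5)/(2·8) ≡ 13/16. 16⁻¹ ≡ 13 (mod 23), so λ ≡ 13·13 ≡ 8.
  x = λ² - 8 - 8 = 64 - 16 ≡ 2; y = λ·(8 - 2) - 8 ≡ 17. → (2, 17)

(2, 17)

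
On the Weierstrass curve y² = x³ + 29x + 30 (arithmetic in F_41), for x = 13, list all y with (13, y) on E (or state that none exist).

x³ + 29x + 30 = 2604 ≡ 21 (mod 41).
Square roots of 21 mod 41: 12 and 29 (since 12² = 144 ≡ 21).

12, 29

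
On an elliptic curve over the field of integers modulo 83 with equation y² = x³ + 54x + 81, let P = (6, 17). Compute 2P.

(13, 18)

tangent at (6, 17): λ = (3·6² + 54)/(2·17) ≡ 79/34. 34⁻¹ ≡ 22 (mod 83) since 34·22 = 748 ≡ 1, so λ ≡ 79·22 ≡ 78.
  x = λ² - 6 - 6 = 6084 - 12 ≡ 13; y = λ·(6 - 13) - 17 ≡ 18. → (13, 18)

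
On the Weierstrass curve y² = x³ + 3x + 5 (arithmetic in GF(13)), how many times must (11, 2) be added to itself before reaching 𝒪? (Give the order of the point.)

2P: tangent at (11, 2): λ = (3·11² + 3)/(2·2) ≡ 2/4. 4⁻¹ ≡ 10 (mod 13), so λ ≡ 2·10 ≡ 7.
  x = λ² - 11 - 11 = 49 - 22 ≡ 1; y = λ·(11 - 1) - 2 ≡ 3. → (1, 3)
3P: (1, 3) + (11, 2). λ = (2 - 3)/(11 - 1) ≡ 12/10 mod 13. 10⁻¹ ≡ 4 (mod 13) since 10·4 = 40 ≡ 1, so λ ≡ 9.
  x = λ² - 1 - 11 = 81 - 12 ≡ 4; y = λ·(1 - 4) - 3 ≡ 9. → (4, 9)
4P: (4, 9) + (11, 2). λ = (2 - 9)/(11 - 4) ≡ 6/7 mod 13. 7⁻¹ ≡ 2 (mod 13), so λ ≡ 12.
  x = λ² - 4 - 11 = 144 - 15 ≡ 12; y = λ·(4 - 12) - 9 ≡ 12. → (12, 12)
5P: (12, 12) + (11, 2). λ = (2 - 12)/(11 - 12) ≡ 3/12 mod 13. 12⁻¹ ≡ 12 (mod 13), so λ ≡ 10.
  x = λ² - 12 - 11 = 100 - 23 ≡ 12; y = λ·(12 - 12) - 12 ≡ 1. → (12, 1)
6P: (12, 1) + (11, 2). λ = (2 - 1)/(11 - 12) ≡ 1/12 mod 13. 12⁻¹ ≡ 12 (mod 13) since 12·12 = 144 ≡ 1, so λ ≡ 12.
  x = λ² - 12 - 11 = 144 - 23 ≡ 4; y = λ·(12 - 4) - 1 ≡ 4. → (4, 4)
7P: (4, 4) + (11, 2). λ = (2 - 4)/(11 - 4) ≡ 11/7 mod 13. 7⁻¹ ≡ 2 (mod 13), so λ ≡ 9.
  x = λ² - 4 - 11 = 81 - 15 ≡ 1; y = λ·(4 - 1) - 4 ≡ 10. → (1, 10)
8P: (1, 10) + (11, 2). λ = (2 - 10)/(11 - 1) ≡ 5/10 mod 13. 10⁻¹ ≡ 4 (mod 13), so λ ≡ 7.
  x = λ² - 1 - 11 = 49 - 12 ≡ 11; y = λ·(1 - 11) - 10 ≡ 11. → (11, 11)
9P: (11, 11) + (11, 2): same x and y₁ ≡ -y₂, so the sum is 𝒪.
9P = 𝒪, so the order is 9.

9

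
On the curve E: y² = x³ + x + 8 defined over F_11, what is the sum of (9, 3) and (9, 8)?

O

The two points share x = 9 and their y-coordinates satisfy 3 + 8 ≡ 0 (mod 11), so they are inverses. Their sum is O.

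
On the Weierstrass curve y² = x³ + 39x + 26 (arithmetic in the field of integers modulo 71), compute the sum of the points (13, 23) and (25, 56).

(13, 23) + (25, 56). λ = (56 - 23)/(25 - 13) ≡ 33/12 mod 71. 12⁻¹ ≡ 6 (mod 71), so λ ≡ 56.
  x = λ² - 13 - 25 = 3136 - 38 ≡ 45; y = λ·(13 - 45) - 23 ≡ 31. → (45, 31)

(45, 31)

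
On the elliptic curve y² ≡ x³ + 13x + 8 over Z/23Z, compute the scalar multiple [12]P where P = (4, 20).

Repeated addition: build up to 12P.
2P: tangent at (4, 20): λ = (3·4² + 13)/(2·20) ≡ 15/17. 17⁻¹ ≡ 19 (mod 23) since 17·19 = 323 ≡ 1, so λ ≡ 15·19 ≡ 9.
  x = λ² - 4 - 4 = 81 - 8 ≡ 4; y = λ·(4 - 4) - 20 ≡ 3. → (4, 3)
3P: (4, 3) + (4, 20): same x and y₁ ≡ -y₂, so the sum is the point at infinity.
4P: the point at infinity + (4, 20) = (4, 20) (identity).
5P: tangent at (4, 20): λ = (3·4² + 13)/(2·20) ≡ 15/17. 17⁻¹ ≡ 19 (mod 23) since 17·19 = 323 ≡ 1, so λ ≡ 15·19 ≡ 9.
  x = λ² - 4 - 4 = 81 - 8 ≡ 4; y = λ·(4 - 4) - 20 ≡ 3. → (4, 3)
6P: (4, 3) + (4, 20): same x and y₁ ≡ -y₂, so the sum is the point at infinity.
7P: the point at infinity + (4, 20) = (4, 20) (identity).
8P: tangent at (4, 20): λ = (3·4² + 13)/(2·20) ≡ 15/17. 17⁻¹ ≡ 19 (mod 23), so λ ≡ 15·19 ≡ 9.
  x = λ² - 4 - 4 = 81 - 8 ≡ 4; y = λ·(4 - 4) - 20 ≡ 3. → (4, 3)
9P: (4, 3) + (4, 20): same x and y₁ ≡ -y₂, so the sum is the point at infinity.
10P: the point at infinity + (4, 20) = (4, 20) (identity).
11P: tangent at (4, 20): λ = (3·4² + 13)/(2·20) ≡ 15/17. 17⁻¹ ≡ 19 (mod 23), so λ ≡ 15·19 ≡ 9.
  x = λ² - 4 - 4 = 81 - 8 ≡ 4; y = λ·(4 - 4) - 20 ≡ 3. → (4, 3)
12P: (4, 3) + (4, 20): same x and y₁ ≡ -y₂, so the sum is the point at infinity.

O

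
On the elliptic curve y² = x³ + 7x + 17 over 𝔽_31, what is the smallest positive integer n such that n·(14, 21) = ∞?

4

2P: tangent at (14, 21): λ = (3·14² + 7)/(2·21) ≡ 6/11. 11⁻¹ ≡ 17 (mod 31) since 11·17 = 187 ≡ 1, so λ ≡ 6·17 ≡ 9.
  x = λ² - 14 - 14 = 81 - 28 ≡ 22; y = λ·(14 - 22) - 21 ≡ 0. → (22, 0)
3P: (22, 0) + (14, 21). λ = (21 - 0)/(14 - 22) ≡ 21/23 mod 31. 23⁻¹ ≡ 27 (mod 31) since 23·27 = 621 ≡ 1, so λ ≡ 9.
  x = λ² - 22 - 14 = 81 - 36 ≡ 14; y = λ·(22 - 14) - 0 ≡ 10. → (14, 10)
4P: (14, 10) + (14, 21): same x and y₁ ≡ -y₂, so the sum is ∞.
4P = ∞, so the order is 4.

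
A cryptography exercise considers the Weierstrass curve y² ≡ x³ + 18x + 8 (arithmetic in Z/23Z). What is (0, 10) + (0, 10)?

tangent at (0, 10): λ = (3·0² + 18)/(2·10) ≡ 18/20. 20⁻¹ ≡ 15 (mod 23) since 20·15 = 300 ≡ 1, so λ ≡ 18·15 ≡ 17.
  x = λ² - 0 - 0 = 289 - 0 ≡ 13; y = λ·(0 - 13) - 10 ≡ 22. → (13, 22)

(13, 22)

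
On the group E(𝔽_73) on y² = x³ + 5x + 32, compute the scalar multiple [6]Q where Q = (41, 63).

(56, 12)

Double-and-add on 6 = (110)₂. Start with Q = (41, 63) for the leading 1-bit.
double: tangent at (41, 63): λ = (3·41² + 5)/(2·63) ≡ 11/53. 53⁻¹ ≡ 62 (mod 73), so λ ≡ 11·62 ≡ 25.
  x = λ² - 41 - 41 = 625 - 82 ≡ 32; y = λ·(41 - 32) - 63 ≡ 16. → (32, 16)
add Q: (32, 16) + (41, 63). λ = (63 - 16)/(41 - 32) ≡ 47/9 mod 73. 9⁻¹ ≡ 65 (mod 73), so λ ≡ 62.
  x = λ² - 32 - 41 = 3844 - 73 ≡ 48; y = λ·(32 - 48) - 16 ≡ 14. → (48, 14)
double: tangent at (48, 14): λ = (3·48² + 5)/(2·14) ≡ 55/28. 28⁻¹ ≡ 60 (mod 73), so λ ≡ 55·60 ≡ 15.
  x = λ² - 48 - 48 = 225 - 96 ≡ 56; y = λ·(48 - 56) - 14 ≡ 12. → (56, 12)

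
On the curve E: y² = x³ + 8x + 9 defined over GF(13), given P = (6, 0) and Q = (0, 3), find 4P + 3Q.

(8, 0)

First 4P:
Double-and-add on 4 = (100)₂. Start with P = (6, 0) for the leading 1-bit.
double: (6, 0) + (6, 0): same x and y₁ ≡ -y₂, so the sum is O.
double: O + O = O (identity).
4P = O.
Next 3Q:
Repeated addition: build up to 3Q.
2Q: tangent at (0, 3): λ = (3·0² + 8)/(2·3) ≡ 8/6. 6⁻¹ ≡ 11 (mod 13) since 6·11 = 66 ≡ 1, so λ ≡ 8·11 ≡ 10.
  x = λ² - 0 - 0 = 100 - 0 ≡ 9; y = λ·(0 - 9) - 3 ≡ 11. → (9, 11)
3Q: (9, 11) + (0, 3). λ = (3 - 11)/(0 - 9) ≡ 5/4 mod 13. 4⁻¹ ≡ 10 (mod 13) since 4·10 = 40 ≡ 1, so λ ≡ 11.
  x = λ² - 9 - 0 = 121 - 9 ≡ 8; y = λ·(9 - 8) - 11 ≡ 0. → (8, 0)
3Q = (8, 0).
Finally 4P + 3Q:
O + (8, 0) = (8, 0) (identity).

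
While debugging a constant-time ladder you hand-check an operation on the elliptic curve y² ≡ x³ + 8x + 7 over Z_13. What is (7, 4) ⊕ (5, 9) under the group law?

(4, 8)

(7, 4) + (5, 9). λ = (9 - 4)/(5 - 7) ≡ 5/11 mod 13. 11⁻¹ ≡ 6 (mod 13), so λ ≡ 4.
  x = λ² - 7 - 5 = 16 - 12 ≡ 4; y = λ·(7 - 4) - 4 ≡ 8. → (4, 8)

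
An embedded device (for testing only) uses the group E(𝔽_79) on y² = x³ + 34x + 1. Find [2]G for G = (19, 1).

tangent at (19, 1): λ = (3·19² + 34)/(2·1) ≡ 11/2. 2⁻¹ ≡ 40 (mod 79) since 2·40 = 80 ≡ 1, so λ ≡ 11·40 ≡ 45.
  x = λ² - 19 - 19 = 2025 - 38 ≡ 12; y = λ·(19 - 12) - 1 ≡ 77. → (12, 77)

(12, 77)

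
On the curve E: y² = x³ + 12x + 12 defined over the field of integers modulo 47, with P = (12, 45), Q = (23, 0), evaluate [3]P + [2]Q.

First 3P:
Repeated addition: build up to 3P.
2P: tangent at (12, 45): λ = (3·12² + 12)/(2·45) ≡ 21/43. 43⁻¹ ≡ 35 (mod 47), so λ ≡ 21·35 ≡ 30.
  x = λ² - 12 - 12 = 900 - 24 ≡ 30; y = λ·(12 - 30) - 45 ≡ 26. → (30, 26)
3P: (30, 26) + (12, 45). λ = (45 - 26)/(12 - 30) ≡ 19/29 mod 47. 29⁻¹ ≡ 13 (mod 47), so λ ≡ 12.
  x = λ² - 30 - 12 = 144 - 42 ≡ 8; y = λ·(30 - 8) - 26 ≡ 3. → (8, 3)
3P = (8, 3).
Next 2Q:
Repeated addition: build up to 2Q.
2Q: (23, 0) + (23, 0): same x and y₁ ≡ -y₂, so the sum is O.
2Q = O.
Finally 3P + 2Q:
(8, 3) + O = (8, 3) (identity).

(8, 3)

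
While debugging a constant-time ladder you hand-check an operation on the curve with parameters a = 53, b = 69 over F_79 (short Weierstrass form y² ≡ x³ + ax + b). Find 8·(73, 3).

(63, 24)

Write G = (73, 3).
Double-and-add on 8 = (1000)₂. Start with G = (73, 3) for the leading 1-bit.
double: tangent at (73, 3): λ = (3·73² + 53)/(2·3) ≡ 3/6. 6⁻¹ ≡ 66 (mod 79) since 6·66 = 396 ≡ 1, so λ ≡ 3·66 ≡ 40.
  x = λ² - 73 - 73 = 1600 - 146 ≡ 32; y = λ·(73 - 32) - 3 ≡ 57. → (32, 57)
double: tangent at (32, 57): λ = (3·32² + 53)/(2·57) ≡ 44/35. 35⁻¹ ≡ 70 (mod 79) since 35·70 = 2450 ≡ 1, so λ ≡ 44·70 ≡ 78.
  x = λ² - 32 - 32 = 6084 - 64 ≡ 16; y = λ·(32 - 16) - 57 ≡ 6. → (16, 6)
double: tangent at (16, 6): λ = (3·16² + 53)/(2·6) ≡ 31/12. 12⁻¹ ≡ 33 (mod 79), so λ ≡ 31·33 ≡ 75.
  x = λ² - 16 - 16 = 5625 - 32 ≡ 63; y = λ·(16 - 63) - 6 ≡ 24. → (63, 24)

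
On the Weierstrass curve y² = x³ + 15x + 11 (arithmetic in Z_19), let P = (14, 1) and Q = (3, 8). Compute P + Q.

(9, 1)

(14, 1) + (3, 8). λ = (8 - 1)/(3 - 14) ≡ 7/8 mod 19. 8⁻¹ ≡ 12 (mod 19), so λ ≡ 8.
  x = λ² - 14 - 3 = 64 - 17 ≡ 9; y = λ·(14 - 9) - 1 ≡ 1. → (9, 1)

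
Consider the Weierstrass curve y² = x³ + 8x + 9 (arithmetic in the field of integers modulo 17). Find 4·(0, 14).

(3, 14)

Write P = (0, 14).
Double-and-add on 4 = (100)₂. Start with P = (0, 14) for the leading 1-bit.
double: tangent at (0, 14): λ = (3·0² + 8)/(2·14) ≡ 8/11. 11⁻¹ ≡ 14 (mod 17) since 11·14 = 154 ≡ 1, so λ ≡ 8·14 ≡ 10.
  x = λ² - 0 - 0 = 100 - 0 ≡ 15; y = λ·(0 - 15) - 14 ≡ 6. → (15, 6)
double: tangent at (15, 6): λ = (3·15² + 8)/(2·6) ≡ 3/12. 12⁻¹ ≡ 10 (mod 17), so λ ≡ 3·10 ≡ 13.
  x = λ² - 15 - 15 = 169 - 30 ≡ 3; y = λ·(15 - 3) - 6 ≡ 14. → (3, 14)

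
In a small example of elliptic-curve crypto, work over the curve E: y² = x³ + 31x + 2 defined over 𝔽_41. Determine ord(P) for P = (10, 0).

2

2P: (10, 0) + (10, 0): same x and y₁ ≡ -y₂, so the sum is ∞.
2P = ∞, so the order is 2.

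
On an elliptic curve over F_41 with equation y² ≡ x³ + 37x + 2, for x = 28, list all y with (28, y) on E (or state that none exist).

x³ + 37x + 2 = 22990 ≡ 30 (mod 41).
30 is a non-residue mod 41; no y exists.

none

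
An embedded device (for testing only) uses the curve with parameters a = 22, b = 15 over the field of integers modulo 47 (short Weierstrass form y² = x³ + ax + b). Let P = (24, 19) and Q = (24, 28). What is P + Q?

The two points share x = 24 and their y-coordinates satisfy 19 + 28 ≡ 0 (mod 47), so they are inverses. Their sum is the point at infinity.

O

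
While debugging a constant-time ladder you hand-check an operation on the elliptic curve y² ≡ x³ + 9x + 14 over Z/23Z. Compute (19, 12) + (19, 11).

The two points share x = 19 and their y-coordinates satisfy 12 + 11 ≡ 0 (mod 23), so they are inverses. Their sum is O.

O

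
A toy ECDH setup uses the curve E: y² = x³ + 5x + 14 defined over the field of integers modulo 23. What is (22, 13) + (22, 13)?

(4, 12)

tangent at (22, 13): λ = (3·22² + 5)/(2·13) ≡ 8/3. 3⁻¹ ≡ 8 (mod 23) since 3·8 = 24 ≡ 1, so λ ≡ 8·8 ≡ 18.
  x = λ² - 22 - 22 = 324 - 44 ≡ 4; y = λ·(22 - 4) - 13 ≡ 12. → (4, 12)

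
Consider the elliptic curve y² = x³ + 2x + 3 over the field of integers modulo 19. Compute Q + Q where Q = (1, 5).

tangent at (1, 5): λ = (3·1² + 2)/(2·5) ≡ 5/10. 10⁻¹ ≡ 2 (mod 19) since 10·2 = 20 ≡ 1, so λ ≡ 5·2 ≡ 10.
  x = λ² - 1 - 1 = 100 - 2 ≡ 3; y = λ·(1 - 3) - 5 ≡ 13. → (3, 13)

(3, 13)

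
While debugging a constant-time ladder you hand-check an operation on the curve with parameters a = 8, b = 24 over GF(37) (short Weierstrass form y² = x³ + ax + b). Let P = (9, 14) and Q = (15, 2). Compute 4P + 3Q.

(20, 28)

First 4P:
Repeated addition: build up to 4P.
2P: tangent at (9, 14): λ = (3·9² + 8)/(2·14) ≡ 29/28. 28⁻¹ ≡ 4 (mod 37), so λ ≡ 29·4 ≡ 5.
  x = λ² - 9 - 9 = 25 - 18 ≡ 7; y = λ·(9 - 7) - 14 ≡ 33. → (7, 33)
3P: (7, 33) + (9, 14). λ = (14 - 33)/(9 - 7) ≡ 18/2 mod 37. 2⁻¹ ≡ 19 (mod 37), so λ ≡ 9.
  x = λ² - 7 - 9 = 81 - 16 ≡ 28; y = λ·(7 - 28) - 33 ≡ 0. → (28, 0)
4P: (28, 0) + (9, 14). λ = (14 - 0)/(9 - 28) ≡ 14/18 mod 37. 18⁻¹ ≡ 35 (mod 37) since 18·35 = 630 ≡ 1, so λ ≡ 9.
  x = λ² - 28 - 9 = 81 - 37 ≡ 7; y = λ·(28 - 7) - 0 ≡ 4. → (7, 4)
4P = (7, 4).
Next 3Q:
Repeated addition: build up to 3Q.
2Q: tangent at (15, 2): λ = (3·15² + 8)/(2·2) ≡ 17/4. 4⁻¹ ≡ 28 (mod 37), so λ ≡ 17·28 ≡ 32.
  x = λ² - 15 - 15 = 1024 - 30 ≡ 32; y = λ·(15 - 32) - 2 ≡ 9. → (32, 9)
3Q: (32, 9) + (15, 2). λ = (2 - 9)/(15 - 32) ≡ 30/20 mod 37. 20⁻¹ ≡ 13 (mod 37) since 20·13 = 260 ≡ 1, so λ ≡ 20.
  x = λ² - 32 - 15 = 400 - 47 ≡ 20; y = λ·(32 - 20) - 9 ≡ 9. → (20, 9)
3Q = (20, 9).
Finally 4P + 3Q:
(7, 4) + (20, 9). λ = (9 - 4)/(20 - 7) ≡ 5/13 mod 37. 13⁻¹ ≡ 20 (mod 37) since 13·20 = 260 ≡ 1, so λ ≡ 26.
  x = λ² - 7 - 20 = 676 - 27 ≡ 20; y = λ·(7 - 20) - 4 ≡ 28. → (20, 28)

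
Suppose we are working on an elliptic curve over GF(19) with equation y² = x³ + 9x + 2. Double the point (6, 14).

tangent at (6, 14): λ = (3·6² + 9)/(2·14) ≡ 3/9. 9⁻¹ ≡ 17 (mod 19), so λ ≡ 3·17 ≡ 13.
  x = λ² - 6 - 6 = 169 - 12 ≡ 5; y = λ·(6 - 5) - 14 ≡ 18. → (5, 18)

(5, 18)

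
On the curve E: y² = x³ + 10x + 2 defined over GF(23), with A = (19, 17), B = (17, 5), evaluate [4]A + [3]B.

First 4A:
Double-and-add on 4 = (100)₂. Start with A = (19, 17) for the leading 1-bit.
double: tangent at (19, 17): λ = (3·19² + 10)/(2·17) ≡ 12/11. 11⁻¹ ≡ 21 (mod 23), so λ ≡ 12·21 ≡ 22.
  x = λ² - 19 - 19 = 484 - 38 ≡ 9; y = λ·(19 - 9) - 17 ≡ 19. → (9, 19)
double: tangent at (9, 19): λ = (3·9² + 10)/(2·19) ≡ 0/15. 15⁻¹ ≡ 20 (mod 23) since 15·20 = 300 ≡ 1, so λ ≡ 0·20 ≡ 0.
  x = λ² - 9 - 9 = 0 - 18 ≡ 5; y = λ·(9 - 5) - 19 ≡ 4. → (5, 4)
4A = (5, 4).
Next 3B:
Repeated addition: build up to 3B.
2B: tangent at (17, 5): λ = (3·17² + 10)/(2·5) ≡ 3/10. 10⁻¹ ≡ 7 (mod 23) since 10·7 = 70 ≡ 1, so λ ≡ 3·7 ≡ 21.
  x = λ² - 17 - 17 = 441 - 34 ≡ 16; y = λ·(17 - 16) - 5 ≡ 16. → (16, 16)
3B: (16, 16) + (17, 5). λ = (5 - 16)/(17 - 16) ≡ 12/1 mod 23. 1⁻¹ ≡ 1 (mod 23), so λ ≡ 12.
  x = λ² - 16 - 17 = 144 - 33 ≡ 19; y = λ·(16 - 19) - 16 ≡ 17. → (19, 17)
3B = (19, 17).
Finally 4A + 3B:
(5, 4) + (19, 17). λ = (17 - 4)/(19 - 5) ≡ 13/14 mod 23. 14⁻¹ ≡ 5 (mod 23) since 14·5 = 70 ≡ 1, so λ ≡ 19.
  x = λ² - 5 - 19 = 361 - 24 ≡ 15; y = λ·(5 - 15) - 4 ≡ 13. → (15, 13)

(15, 13)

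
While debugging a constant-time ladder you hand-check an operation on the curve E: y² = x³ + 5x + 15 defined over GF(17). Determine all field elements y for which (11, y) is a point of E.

none

x³ + 5x + 15 = 1401 ≡ 7 (mod 17).
7 is a non-residue mod 17; no y exists.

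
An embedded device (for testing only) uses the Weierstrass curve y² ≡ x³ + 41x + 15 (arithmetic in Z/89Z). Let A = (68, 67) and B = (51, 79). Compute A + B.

(17, 75)

(68, 67) + (51, 79). λ = (79 - 67)/(51 - 68) ≡ 12/72 mod 89. 72⁻¹ ≡ 68 (mod 89), so λ ≡ 15.
  x = λ² - 68 - 51 = 225 - 119 ≡ 17; y = λ·(68 - 17) - 67 ≡ 75. → (17, 75)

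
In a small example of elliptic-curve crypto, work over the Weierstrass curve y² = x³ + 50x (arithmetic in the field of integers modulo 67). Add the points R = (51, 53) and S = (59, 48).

(51, 53) + (59, 48). λ = (48 - 53)/(59 - 51) ≡ 62/8 mod 67. 8⁻¹ ≡ 42 (mod 67), so λ ≡ 58.
  x = λ² - 51 - 59 = 3364 - 110 ≡ 38; y = λ·(51 - 38) - 53 ≡ 31. → (38, 31)

(38, 31)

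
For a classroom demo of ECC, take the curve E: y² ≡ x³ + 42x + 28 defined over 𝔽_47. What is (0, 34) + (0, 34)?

(4, 5)

tangent at (0, 34): λ = (3·0² + 42)/(2·34) ≡ 42/21. 21⁻¹ ≡ 9 (mod 47), so λ ≡ 42·9 ≡ 2.
  x = λ² - 0 - 0 = 4 - 0 ≡ 4; y = λ·(0 - 4) - 34 ≡ 5. → (4, 5)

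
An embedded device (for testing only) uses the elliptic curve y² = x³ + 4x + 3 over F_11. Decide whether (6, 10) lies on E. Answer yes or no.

y² = 10² ≡ 1; x³ + 4x + 3 = 243 ≡ 1 (mod 11). 1 = 1.

yes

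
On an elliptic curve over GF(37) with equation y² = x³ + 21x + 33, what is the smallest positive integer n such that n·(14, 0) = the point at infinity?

2

2P: (14, 0) + (14, 0): same x and y₁ ≡ -y₂, so the sum is the point at infinity.
2P = the point at infinity, so the order is 2.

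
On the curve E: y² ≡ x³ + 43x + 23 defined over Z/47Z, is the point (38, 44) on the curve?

no

y² = 44² ≡ 9; x³ + 43x + 23 = 56529 ≡ 35 (mod 47). 9 ≠ 35.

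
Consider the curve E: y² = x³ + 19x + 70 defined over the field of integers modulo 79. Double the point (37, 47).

tangent at (37, 47): λ = (3·37² + 19)/(2·47) ≡ 18/15. 15⁻¹ ≡ 58 (mod 79) since 15·58 = 870 ≡ 1, so λ ≡ 18·58 ≡ 17.
  x = λ² - 37 - 37 = 289 - 74 ≡ 57; y = λ·(37 - 57) - 47 ≡ 8. → (57, 8)

(57, 8)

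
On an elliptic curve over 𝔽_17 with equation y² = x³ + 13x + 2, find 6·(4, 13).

(12, 13)

Write P = (4, 13).
Double-and-add on 6 = (110)₂. Start with P = (4, 13) for the leading 1-bit.
double: tangent at (4, 13): λ = (3·4² + 13)/(2·13) ≡ 10/9. 9⁻¹ ≡ 2 (mod 17) since 9·2 = 18 ≡ 1, so λ ≡ 10·2 ≡ 3.
  x = λ² - 4 - 4 = 9 - 8 ≡ 1; y = λ·(4 - 1) - 13 ≡ 13. → (1, 13)
add P: (1, 13) + (4, 13). λ = (13 - 13)/(4 - 1) ≡ 0/3 mod 17. 3⁻¹ ≡ 6 (mod 17), so λ ≡ 0.
  x = λ² - 1 - 4 = 0 - 5 ≡ 12; y = λ·(1 - 12) - 13 ≡ 4. → (12, 4)
double: tangent at (12, 4): λ = (3·12² + 13)/(2·4) ≡ 3/8. 8⁻¹ ≡ 15 (mod 17) since 8·15 = 120 ≡ 1, so λ ≡ 3·15 ≡ 11.
  x = λ² - 12 - 12 = 121 - 24 ≡ 12; y = λ·(12 - 12) - 4 ≡ 13. → (12, 13)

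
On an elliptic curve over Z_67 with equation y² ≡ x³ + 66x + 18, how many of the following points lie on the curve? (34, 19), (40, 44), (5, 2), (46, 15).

(34, 19): 19² ≡ 26, rhs ≡ 26 → on.
(40, 44): 44² ≡ 60, rhs ≡ 60 → on.
(5, 2): 2² ≡ 4, rhs ≡ 4 → on.
(46, 15): 15² ≡ 24, rhs ≡ 24 → on.

4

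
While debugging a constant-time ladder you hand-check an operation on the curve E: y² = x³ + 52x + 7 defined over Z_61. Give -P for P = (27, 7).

(27, 54)

-(27, 7) = (27, -7 mod 61) = (27, 54).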